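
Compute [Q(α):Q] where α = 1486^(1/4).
[Q(α):Q] = 4

α is a root of x^4 - 1486. By Eisenstein's criterion at the prime p = 2 (which divides the constant term 1486 but p^2 = 4 does not, since 1486 is squarefree), x^4 - 1486 is irreducible over Q. Hence [Q(α):Q] = 4.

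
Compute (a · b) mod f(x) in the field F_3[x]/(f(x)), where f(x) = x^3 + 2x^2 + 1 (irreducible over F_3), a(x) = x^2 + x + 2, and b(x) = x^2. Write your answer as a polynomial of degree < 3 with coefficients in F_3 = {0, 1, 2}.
a · b ≡ x^2 + 2x + 1 (mod f(x))

Multiply in F_3[x]: a(x)·b(x) = (x^2 + x + 2)·(x^2) = x^4 + x^3 + 2x^2. This has degree ≥ 3, so divide by f(x) over F_3: x^4 + x^3 + 2x^2 = (x + 2)·(x^3 + 2x^2 + 1) + (x^2 + 2x + 1). Hence a·b ≡ x^2 + 2x + 1 (mod f). (F_3[x]/(f) is a field with 3^3 = 27 elements since f is irreducible of degree 3.)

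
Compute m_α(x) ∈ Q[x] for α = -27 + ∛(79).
m_α(x) = x^3 + 81x^2 + 2187x + 19604

Set β = α + 27 = ∛(79), so β^3 = 79. Then (α + 27)^3 - 79 = 0, i.e. α is a root of g(x) = (x + 27)^3 - 79 = x^3 + 81x^2 + 2187x + 19604. Since g(x) = h(x + 27) where h(x) = x^3 - 79, and h is irreducible over Q (because 79 is not a perfect cube, so h has no rational root, and a monic cubic with no rational root is irreducible), g is also irreducible (irreducibility is preserved under the substitution x → x + 27). Hence m_α(x) = x^3 + 81x^2 + 2187x + 19604.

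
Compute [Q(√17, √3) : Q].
[Q(√17, √3) : Q] = 4

[Q(√17):Q] = 2 (min poly x^2 - 17, irreducible since 17 is squarefree > 1). For the top step, suppose √3 ∈ Q(√17), say √3 = c + d√17 with c, d ∈ Q. Squaring: 3 = c^2 + 17d^2 + 2cd√17. Since √17 ∉ Q this forces 2cd = 0. If d = 0 then √3 = c ∈ Q, contradicting 3 squarefree > 1. If c = 0 then 3 = 17d^2, so 17·3 = (17d)^2 is a perfect square in Q — but 17·3 = 51 is not a perfect square (since 17 and 3 are distinct squarefree integers). Contradiction. Hence √3 ∉ Q(√17), so x^2 - 3 stays irreducible over Q(√17) and [Q(√17, √3) : Q(√17)] = 2. By the tower law, [Q(√17, √3) : Q] = 2 · 2 = 4.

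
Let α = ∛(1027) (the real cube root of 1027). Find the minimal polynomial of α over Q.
m_α(x) = x^3 - 1027

α satisfies α^3 = 1027, so x^3 - 1027 annihilates α. By the rational root test, a rational root p/q (in lowest terms) of x^3 - 1027 would satisfy p^3 = 1027 q^3, forcing q = 1 and p^3 = 1027; but 1027 is not a perfect cube, contradiction. A monic cubic over Q with no rational root is irreducible (any nontrivial factorization would include a linear factor). Hence x^3 - 1027 is the minimal polynomial of α, and in particular [Q(α):Q] = 3.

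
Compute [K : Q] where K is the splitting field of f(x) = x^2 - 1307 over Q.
[K : Q] = 2

f(x) = x^2 - 1307 factors as (x - √1307)(x + √1307). The splitting field is K = Q(√1307). Since 1307 is squarefree and > 1, it is not a perfect square, so x^2 - 1307 is irreducible over Q and [Q(√1307) : Q] = 2. Hence [K : Q] = 2.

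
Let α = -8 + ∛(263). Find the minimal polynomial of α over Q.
m_α(x) = x^3 + 24x^2 + 192x + 249

Set β = α + 8 = ∛(263), so β^3 = 263. Then (α + 8)^3 - 263 = 0, i.e. α is a root of g(x) = (x + 8)^3 - 263 = x^3 + 24x^2 + 192x + 249. Since g(x) = h(x + 8) where h(x) = x^3 - 263, and h is irreducible over Q (because 263 is not a perfect cube, so h has no rational root, and a monic cubic with no rational root is irreducible), g is also irreducible (irreducibility is preserved under the substitution x → x + 8). Hence m_α(x) = x^3 + 24x^2 + 192x + 249.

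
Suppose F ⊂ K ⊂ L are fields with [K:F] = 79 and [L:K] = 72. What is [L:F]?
[L:F] = 5688

The tower law says that for any tower of field extensions F ⊂ K ⊂ L with finite degrees, [L:F] = [L:K] · [K:F]. Here this gives [L:F] = 72 · 79 = 5688.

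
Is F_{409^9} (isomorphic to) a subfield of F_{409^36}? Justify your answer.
Yes: F_{409^9} is a subfield of F_{409^36}

F_{p^m} embeds in F_{p^n} iff m | n (since F_{p^n} is the splitting field of x^(p^n) - x, and F_{p^m} ⊂ F_{p^n} forces p^n to be a power of p^m, i.e. m | n; conversely if m | n then every root of x^(p^m) - x is a root of x^(p^n) - x). Here 9 | 36 (since 36 = 4·9), so F_{409^9} is a subfield of F_{409^36}, and [F_{409^36} : F_{409^9}] = 36/9 = 4.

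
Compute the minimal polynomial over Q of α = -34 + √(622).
m_α(x) = x^2 + 68x + 534

From α + 34 = √(622), squaring gives (α + 34)^2 = 622, i.e. α^2 + 68α + 1156 = 622, so α^2 + 68α + 534 = 0. The discriminant of x^2 + 68x + 534 is (68)^2 - 4·(534) = 4624 - 2136 = 2488, and 4·(622) is not a perfect square in Q since 622 is squarefree and ≠ 1. Hence x^2 + 68x + 534 is irreducible over Q and is the minimal polynomial of α.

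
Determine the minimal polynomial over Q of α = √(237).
m_α(x) = x^2 - 237

α satisfies α^2 - 237 = 0, so x^2 - 237 annihilates α. Since d = 237 is squarefree and ≠ 1, it is not a perfect square in Q, so x^2 - 237 has no rational root and is therefore irreducible over Q (a degree-2 polynomial over a field is irreducible iff it has no root). Hence m_α(x) = x^2 - 237.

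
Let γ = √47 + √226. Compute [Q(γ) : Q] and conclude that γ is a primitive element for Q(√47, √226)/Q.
[Q(γ) : Q] = 4 (equivalently, Q(γ) = Q(√47, √226))

Obviously Q(γ) ⊆ Q(√47, √226), and [Q(√47, √226):Q] = 4 (since 47, 226 are distinct squarefree integers > 1 with 10622 not a perfect square). To show equality we compute the minimal polynomial of γ. From γ = √47 + √226: γ^2 = 47 + 2√(10622) + 226 = 273 + 2√(10622), so γ^2 - 273 = 2√(10622); squaring, (γ^2 - 273)^2 = 4·10622, i.e. γ^4 - 546γ^2 + 74529 - 42488 = 0, i.e. γ^4 - 546γ^2 + 32041 = 0. So γ is a root of x^4 - 546x^2 + 32041. This polynomial is irreducible over Q: it has no rational root (each ±√47 ± √226 is irrational), and any factorization into two quadratics over Q would force √(10622) ∈ Q (pairing opposite roots) or √47, √226 ∈ Q (other pairings), all impossible. Hence [Q(γ):Q] = 4 = [Q(√47, √226):Q], so Q(γ) = Q(√47, √226).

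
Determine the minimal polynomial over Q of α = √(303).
m_α(x) = x^2 - 303

α satisfies α^2 - 303 = 0, so x^2 - 303 annihilates α. Since d = 303 is squarefree and ≠ 1, it is not a perfect square in Q, so x^2 - 303 has no rational root and is therefore irreducible over Q (a degree-2 polynomial over a field is irreducible iff it has no root). Hence m_α(x) = x^2 - 303.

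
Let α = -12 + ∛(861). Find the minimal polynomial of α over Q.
m_α(x) = x^3 + 36x^2 + 432x + 867

Set β = α + 12 = ∛(861), so β^3 = 861. Then (α + 12)^3 - 861 = 0, i.e. α is a root of g(x) = (x + 12)^3 - 861 = x^3 + 36x^2 + 432x + 867. Since g(x) = h(x + 12) where h(x) = x^3 - 861, and h is irreducible over Q (because 861 is not a perfect cube, so h has no rational root, and a monic cubic with no rational root is irreducible), g is also irreducible (irreducibility is preserved under the substitution x → x + 12). Hence m_α(x) = x^3 + 36x^2 + 432x + 867.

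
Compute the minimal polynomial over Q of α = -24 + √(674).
m_α(x) = x^2 + 48x - 98

From α + 24 = √(674), squaring gives (α + 24)^2 = 674, i.e. α^2 + 48α + 576 = 674, so α^2 + 48α - 98 = 0. The discriminant of x^2 + 48x - 98 is (48)^2 - 4·(-98) = 2304 + 392 = 2696, and 4·(674) is not a perfect square in Q since 674 is squarefree and ≠ 1. Hence x^2 + 48x - 98 is irreducible over Q and is the minimal polynomial of α.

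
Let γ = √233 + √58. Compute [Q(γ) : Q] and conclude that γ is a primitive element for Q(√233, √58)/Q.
[Q(γ) : Q] = 4 (equivalently, Q(γ) = Q(√233, √58))

Obviously Q(γ) ⊆ Q(√233, √58), and [Q(√233, √58):Q] = 4 (since 233, 58 are distinct squarefree integers > 1 with 13514 not a perfect square). To show equality we compute the minimal polynomial of γ. From γ = √233 + √58: γ^2 = 233 + 2√(13514) + 58 = 291 + 2√(13514), so γ^2 - 291 = 2√(13514); squaring, (γ^2 - 291)^2 = 4·13514, i.e. γ^4 - 582γ^2 + 84681 - 54056 = 0, i.e. γ^4 - 582γ^2 + 30625 = 0. So γ is a root of x^4 - 582x^2 + 30625. This polynomial is irreducible over Q: it has no rational root (each ±√233 ± √58 is irrational), and any factorization into two quadratics over Q would force √(13514) ∈ Q (pairing opposite roots) or √233, √58 ∈ Q (other pairings), all impossible. Hence [Q(γ):Q] = 4 = [Q(√233, √58):Q], so Q(γ) = Q(√233, √58).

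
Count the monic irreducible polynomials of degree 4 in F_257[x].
There are 1090601088 monic irreducible polynomials of degree 4 over F_257

Each element of F_{257^4} that lies in no proper subfield is a root of exactly one monic irreducible of degree 4 over F_257, and each such polynomial has 4 distinct roots in F_{257^4}. By Möbius inversion the count is N_257(4) = (1/4) Σ_{d|4} μ(4/d) · 257^d = (1/4)(μ(4)·257^1 + μ(2)·257^2 + μ(1)·257^4) = 4362404352/4 = 1090601088.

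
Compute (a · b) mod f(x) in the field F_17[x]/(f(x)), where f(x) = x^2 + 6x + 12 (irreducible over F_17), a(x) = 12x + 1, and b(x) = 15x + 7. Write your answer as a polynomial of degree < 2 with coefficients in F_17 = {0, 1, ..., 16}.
a · b ≡ 5x + 6 (mod f(x))

Multiply in F_17[x]: a(x)·b(x) = (12x + 1)·(15x + 7) = 10x^2 + 14x + 7. This has degree ≥ 2, so divide by f(x) over F_17: 10x^2 + 14x + 7 = (10)·(x^2 + 6x + 12) + (5x + 6). Hence a·b ≡ 5x + 6 (mod f). (F_17[x]/(f) is a field with 17^2 = 289 elements since f is irreducible of degree 2.)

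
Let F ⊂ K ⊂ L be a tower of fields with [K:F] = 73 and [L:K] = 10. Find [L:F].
[L:F] = 730

The tower law says that for any tower of field extensions F ⊂ K ⊂ L with finite degrees, [L:F] = [L:K] · [K:F]. Here this gives [L:F] = 10 · 73 = 730.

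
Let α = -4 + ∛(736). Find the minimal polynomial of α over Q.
m_α(x) = x^3 + 12x^2 + 48x - 672

Set β = α + 4 = ∛(736), so β^3 = 736. Then (α + 4)^3 - 736 = 0, i.e. α is a root of g(x) = (x + 4)^3 - 736 = x^3 + 12x^2 + 48x - 672. Since g(x) = h(x + 4) where h(x) = x^3 - 736, and h is irreducible over Q (because 736 is not a perfect cube, so h has no rational root, and a monic cubic with no rational root is irreducible), g is also irreducible (irreducibility is preserved under the substitution x → x + 4). Hence m_α(x) = x^3 + 12x^2 + 48x - 672.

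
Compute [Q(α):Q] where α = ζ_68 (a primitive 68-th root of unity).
[Q(α):Q] = 32

The minimal polynomial of ζ_68 over Q is the 68-th cyclotomic polynomial Φ_68(x), which is irreducible over Q and has degree φ(68) = 32. Hence [Q(α):Q] = φ(68) = 32.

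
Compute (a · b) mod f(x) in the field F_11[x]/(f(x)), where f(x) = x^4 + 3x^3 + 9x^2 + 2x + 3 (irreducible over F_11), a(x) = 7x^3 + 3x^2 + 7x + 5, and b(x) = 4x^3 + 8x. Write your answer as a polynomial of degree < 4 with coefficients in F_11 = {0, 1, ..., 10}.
a · b ≡ 8x^3 + 3x^2 + 6x + 10 (mod f(x))

Multiply in F_11[x]: a(x)·b(x) = (7x^3 + 3x^2 + 7x + 5)·(4x^3 + 8x) = 6x^6 + x^5 + 7x^4 + x^2 + 7x. This has degree ≥ 4, so divide by f(x) over F_11: 6x^6 + x^5 + 7x^4 + x^2 + 7x = (6x^2 + 5x + 4)·(x^4 + 3x^3 + 9x^2 + 2x + 3) + (8x^3 + 3x^2 + 6x + 10). Hence a·b ≡ 8x^3 + 3x^2 + 6x + 10 (mod f). (F_11[x]/(f) is a field with 11^4 = 14641 elements since f is irreducible of degree 4.)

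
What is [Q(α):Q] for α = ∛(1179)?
[Q(α):Q] = 3

The minimal polynomial of α is x^3 - 1179, irreducible over Q since 1179 is not a perfect cube (so x^3 - 1179 has no rational root). Hence [Q(α):Q] = deg(m_α) = 3.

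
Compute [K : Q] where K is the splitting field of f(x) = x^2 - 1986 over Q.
[K : Q] = 2

f(x) = x^2 - 1986 factors as (x - √1986)(x + √1986). The splitting field is K = Q(√1986). Since 1986 is squarefree and > 1, it is not a perfect square, so x^2 - 1986 is irreducible over Q and [Q(√1986) : Q] = 2. Hence [K : Q] = 2.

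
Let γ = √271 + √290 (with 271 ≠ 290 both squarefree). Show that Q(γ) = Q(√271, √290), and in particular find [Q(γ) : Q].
[Q(γ) : Q] = 4 (equivalently, Q(γ) = Q(√271, √290))

Obviously Q(γ) ⊆ Q(√271, √290), and [Q(√271, √290):Q] = 4 (since 271, 290 are distinct squarefree integers > 1 with 78590 not a perfect square). To show equality we compute the minimal polynomial of γ. From γ = √271 + √290: γ^2 = 271 + 2√(78590) + 290 = 561 + 2√(78590), so γ^2 - 561 = 2√(78590); squaring, (γ^2 - 561)^2 = 4·78590, i.e. γ^4 - 1122γ^2 + 314721 - 314360 = 0, i.e. γ^4 - 1122γ^2 + 361 = 0. So γ is a root of x^4 - 1122x^2 + 361. This polynomial is irreducible over Q: it has no rational root (each ±√271 ± √290 is irrational), and any factorization into two quadratics over Q would force √(78590) ∈ Q (pairing opposite roots) or √271, √290 ∈ Q (other pairings), all impossible. Hence [Q(γ):Q] = 4 = [Q(√271, √290):Q], so Q(γ) = Q(√271, √290).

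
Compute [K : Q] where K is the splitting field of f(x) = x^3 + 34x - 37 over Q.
[K : Q] = 6

By the rational root test, any rational root of the monic integer polynomial f(x) = x^3 + 34x - 37 must be an integer dividing the constant term -37, i.e. one of ±{1, 37}. Evaluating: f(1) = -2, f(-1) = -72, f(37) = 51874, f(-37) = -51948; none is 0, so f has no rational root and is therefore irreducible over Q (a cubic with no linear factor over a field is irreducible). For an irreducible cubic, the Galois group is A_3 or S_3 according as the discriminant disc(f) = -4a^3 - 27b^2 = -4·(34)^3 - 27·(-37)^2 = -194179 is or is not a square in Q. Here disc(f) = -194179 is not a perfect square in Q, so the Galois group of f over Q is not contained in A_3 and must be all of S_3. The splitting field has degree |S_3| = 6 over Q, so [K : Q] = 6.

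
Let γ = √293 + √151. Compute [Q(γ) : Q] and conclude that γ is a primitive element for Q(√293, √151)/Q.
[Q(γ) : Q] = 4 (equivalently, Q(γ) = Q(√293, √151))

Obviously Q(γ) ⊆ Q(√293, √151), and [Q(√293, √151):Q] = 4 (since 293, 151 are distinct squarefree integers > 1 with 44243 not a perfect square). To show equality we compute the minimal polynomial of γ. From γ = √293 + √151: γ^2 = 293 + 2√(44243) + 151 = 444 + 2√(44243), so γ^2 - 444 = 2√(44243); squaring, (γ^2 - 444)^2 = 4·44243, i.e. γ^4 - 888γ^2 + 197136 - 176972 = 0, i.e. γ^4 - 888γ^2 + 20164 = 0. So γ is a root of x^4 - 888x^2 + 20164. This polynomial is irreducible over Q: it has no rational root (each ±√293 ± √151 is irrational), and any factorization into two quadratics over Q would force √(44243) ∈ Q (pairing opposite roots) or √293, √151 ∈ Q (other pairings), all impossible. Hence [Q(γ):Q] = 4 = [Q(√293, √151):Q], so Q(γ) = Q(√293, √151).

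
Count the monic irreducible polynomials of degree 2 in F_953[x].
There are 453628 monic irreducible polynomials of degree 2 over F_953

Each element of F_{953^2} that lies in no proper subfield is a root of exactly one monic irreducible of degree 2 over F_953, and each such polynomial has 2 distinct roots in F_{953^2}. By Möbius inversion the count is N_953(2) = (1/2) Σ_{d|2} μ(2/d) · 953^d = (1/2)(μ(2)·953^1 + μ(1)·953^2) = 907256/2 = 453628.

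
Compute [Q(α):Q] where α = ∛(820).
[Q(α):Q] = 3

The minimal polynomial of α is x^3 - 820, irreducible over Q since 820 is not a perfect cube (so x^3 - 820 has no rational root). Hence [Q(α):Q] = deg(m_α) = 3.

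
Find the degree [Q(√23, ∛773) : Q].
[Q(√23, ∛773) : Q] = 6

Let L = Q(√23, ∛773). Since Q(√23) ⊂ L and [Q(√23):Q] = 2, the tower law gives 2 | [L:Q]. Likewise Q(∛773) ⊂ L with [Q(∛773):Q] = 3 (because 773 is not a perfect cube), so 3 | [L:Q]. As gcd(2,3) = 1, [L:Q] is divisible by 6. Conversely L is generated over Q by √23 and ∛773, so [L:Q] ≤ 2·3 = 6. Therefore [Q(√23, ∛773) : Q] = 6.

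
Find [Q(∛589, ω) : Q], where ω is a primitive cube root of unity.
[Q(∛589, ω) : Q] = 6

[Q(∛589):Q] = 3 (min poly x^3 - 589, irreducible since 589 is not a perfect cube). [Q(ω):Q] = 2 (min poly x^2 + x + 1). Since Q(∛589) ⊂ R and ω ∉ R, we have ω ∉ Q(∛589), so x^2 + x + 1 remains irreducible over Q(∛589) and [Q(∛589, ω) : Q(∛589)] = 2. By the tower law, [Q(∛589, ω) : Q] = 3 · 2 = 6. (In fact Q(∛589, ω) is the splitting field of x^3 - 589 over Q.)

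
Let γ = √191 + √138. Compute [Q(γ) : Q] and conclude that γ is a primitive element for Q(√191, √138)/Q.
[Q(γ) : Q] = 4 (equivalently, Q(γ) = Q(√191, √138))

Obviously Q(γ) ⊆ Q(√191, √138), and [Q(√191, √138):Q] = 4 (since 191, 138 are distinct squarefree integers > 1 with 26358 not a perfect square). To show equality we compute the minimal polynomial of γ. From γ = √191 + √138: γ^2 = 191 + 2√(26358) + 138 = 329 + 2√(26358), so γ^2 - 329 = 2√(26358); squaring, (γ^2 - 329)^2 = 4·26358, i.e. γ^4 - 658γ^2 + 108241 - 105432 = 0, i.e. γ^4 - 658γ^2 + 2809 = 0. So γ is a root of x^4 - 658x^2 + 2809. This polynomial is irreducible over Q: it has no rational root (each ±√191 ± √138 is irrational), and any factorization into two quadratics over Q would force √(26358) ∈ Q (pairing opposite roots) or √191, √138 ∈ Q (other pairings), all impossible. Hence [Q(γ):Q] = 4 = [Q(√191, √138):Q], so Q(γ) = Q(√191, √138).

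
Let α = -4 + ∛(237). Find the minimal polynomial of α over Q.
m_α(x) = x^3 + 12x^2 + 48x - 173

Set β = α + 4 = ∛(237), so β^3 = 237. Then (α + 4)^3 - 237 = 0, i.e. α is a root of g(x) = (x + 4)^3 - 237 = x^3 + 12x^2 + 48x - 173. Since g(x) = h(x + 4) where h(x) = x^3 - 237, and h is irreducible over Q (because 237 is not a perfect cube, so h has no rational root, and a monic cubic with no rational root is irreducible), g is also irreducible (irreducibility is preserved under the substitution x → x + 4). Hence m_α(x) = x^3 + 12x^2 + 48x - 173.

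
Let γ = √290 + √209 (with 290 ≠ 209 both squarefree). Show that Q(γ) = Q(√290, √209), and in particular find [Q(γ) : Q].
[Q(γ) : Q] = 4 (equivalently, Q(γ) = Q(√290, √209))

Obviously Q(γ) ⊆ Q(√290, √209), and [Q(√290, √209):Q] = 4 (since 290, 209 are distinct squarefree integers > 1 with 60610 not a perfect square). To show equality we compute the minimal polynomial of γ. From γ = √290 + √209: γ^2 = 290 + 2√(60610) + 209 = 499 + 2√(60610), so γ^2 - 499 = 2√(60610); squaring, (γ^2 - 499)^2 = 4·60610, i.e. γ^4 - 998γ^2 + 249001 - 242440 = 0, i.e. γ^4 - 998γ^2 + 6561 = 0. So γ is a root of x^4 - 998x^2 + 6561. This polynomial is irreducible over Q: it has no rational root (each ±√290 ± √209 is irrational), and any factorization into two quadratics over Q would force √(60610) ∈ Q (pairing opposite roots) or √290, √209 ∈ Q (other pairings), all impossible. Hence [Q(γ):Q] = 4 = [Q(√290, √209):Q], so Q(γ) = Q(√290, √209).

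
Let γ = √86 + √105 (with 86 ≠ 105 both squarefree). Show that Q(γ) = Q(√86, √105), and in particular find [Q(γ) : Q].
[Q(γ) : Q] = 4 (equivalently, Q(γ) = Q(√86, √105))

Obviously Q(γ) ⊆ Q(√86, √105), and [Q(√86, √105):Q] = 4 (since 86, 105 are distinct squarefree integers > 1 with 9030 not a perfect square). To show equality we compute the minimal polynomial of γ. From γ = √86 + √105: γ^2 = 86 + 2√(9030) + 105 = 191 + 2√(9030), so γ^2 - 191 = 2√(9030); squaring, (γ^2 - 191)^2 = 4·9030, i.e. γ^4 - 382γ^2 + 36481 - 36120 = 0, i.e. γ^4 - 382γ^2 + 361 = 0. So γ is a root of x^4 - 382x^2 + 361. This polynomial is irreducible over Q: it has no rational root (each ±√86 ± √105 is irrational), and any factorization into two quadratics over Q would force √(9030) ∈ Q (pairing opposite roots) or √86, √105 ∈ Q (other pairings), all impossible. Hence [Q(γ):Q] = 4 = [Q(√86, √105):Q], so Q(γ) = Q(√86, √105).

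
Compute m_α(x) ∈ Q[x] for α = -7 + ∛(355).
m_α(x) = x^3 + 21x^2 + 147x - 12

Set β = α + 7 = ∛(355), so β^3 = 355. Then (α + 7)^3 - 355 = 0, i.e. α is a root of g(x) = (x + 7)^3 - 355 = x^3 + 21x^2 + 147x - 12. Since g(x) = h(x + 7) where h(x) = x^3 - 355, and h is irreducible over Q (because 355 is not a perfect cube, so h has no rational root, and a monic cubic with no rational root is irreducible), g is also irreducible (irreducibility is preserved under the substitution x → x + 7). Hence m_α(x) = x^3 + 21x^2 + 147x - 12.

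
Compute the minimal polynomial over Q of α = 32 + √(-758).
m_α(x) = x^2 - 64x + 1782

From α - 32 = √(-758), squaring gives (α - 32)^2 = -758, i.e. α^2 - 64α + 1024 = -758, so α^2 - 64α + 1782 = 0. The discriminant of x^2 - 64x + 1782 is (-64)^2 - 4·(1782) = 4096 - 7128 = -3032, and 4·(-758) is not a perfect square in Q since -758 is squarefree and ≠ 1. Hence x^2 - 64x + 1782 is irreducible over Q and is the minimal polynomial of α.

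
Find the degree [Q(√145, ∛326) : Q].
[Q(√145, ∛326) : Q] = 6

Let L = Q(√145, ∛326). Since Q(√145) ⊂ L and [Q(√145):Q] = 2, the tower law gives 2 | [L:Q]. Likewise Q(∛326) ⊂ L with [Q(∛326):Q] = 3 (because 326 is not a perfect cube), so 3 | [L:Q]. As gcd(2,3) = 1, [L:Q] is divisible by 6. Conversely L is generated over Q by √145 and ∛326, so [L:Q] ≤ 2·3 = 6. Therefore [Q(√145, ∛326) : Q] = 6.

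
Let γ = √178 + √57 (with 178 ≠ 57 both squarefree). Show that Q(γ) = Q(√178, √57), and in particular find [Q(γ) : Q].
[Q(γ) : Q] = 4 (equivalently, Q(γ) = Q(√178, √57))

Obviously Q(γ) ⊆ Q(√178, √57), and [Q(√178, √57):Q] = 4 (since 178, 57 are distinct squarefree integers > 1 with 10146 not a perfect square). To show equality we compute the minimal polynomial of γ. From γ = √178 + √57: γ^2 = 178 + 2√(10146) + 57 = 235 + 2√(10146), so γ^2 - 235 = 2√(10146); squaring, (γ^2 - 235)^2 = 4·10146, i.e. γ^4 - 470γ^2 + 55225 - 40584 = 0, i.e. γ^4 - 470γ^2 + 14641 = 0. So γ is a root of x^4 - 470x^2 + 14641. This polynomial is irreducible over Q: it has no rational root (each ±√178 ± √57 is irrational), and any factorization into two quadratics over Q would force √(10146) ∈ Q (pairing opposite roots) or √178, √57 ∈ Q (other pairings), all impossible. Hence [Q(γ):Q] = 4 = [Q(√178, √57):Q], so Q(γ) = Q(√178, √57).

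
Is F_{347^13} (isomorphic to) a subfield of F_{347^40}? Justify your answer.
No: F_{347^13} is not a subfield of F_{347^40}

F_{p^m} embeds in F_{p^n} iff m | n. Here 13 ∤ 40 (since 40 = 3·13 + 1 with remainder 1 ≠ 0), so F_{347^13} is not a subfield of F_{347^40}. Equivalently: if it were, the tower law would give 13 = [F_{347^13}:F_347] dividing [F_{347^40}:F_347] = 40, contradiction.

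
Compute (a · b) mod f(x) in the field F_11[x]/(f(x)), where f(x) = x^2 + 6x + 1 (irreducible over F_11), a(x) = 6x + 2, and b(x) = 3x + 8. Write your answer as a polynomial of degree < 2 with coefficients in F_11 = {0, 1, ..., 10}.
a · b ≡ x + 9 (mod f(x))

Multiply in F_11[x]: a(x)·b(x) = (6x + 2)·(3x + 8) = 7x^2 + 10x + 5. This has degree ≥ 2, so divide by f(x) over F_11: 7x^2 + 10x + 5 = (7)·(x^2 + 6x + 1) + (x + 9). Hence a·b ≡ x + 9 (mod f). (F_11[x]/(f) is a field with 11^2 = 121 elements since f is irreducible of degree 2.)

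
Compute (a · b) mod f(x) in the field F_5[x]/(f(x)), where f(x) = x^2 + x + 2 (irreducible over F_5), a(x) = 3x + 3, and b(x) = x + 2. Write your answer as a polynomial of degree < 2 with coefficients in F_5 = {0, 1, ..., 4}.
a · b ≡ x (mod f(x))

Multiply in F_5[x]: a(x)·b(x) = (3x + 3)·(x + 2) = 3x^2 + 4x + 1. This has degree ≥ 2, so divide by f(x) over F_5: 3x^2 + 4x + 1 = (3)·(x^2 + x + 2) + (x). Hence a·b ≡ x (mod f). (F_5[x]/(f) is a field with 5^2 = 25 elements since f is irreducible of degree 2.)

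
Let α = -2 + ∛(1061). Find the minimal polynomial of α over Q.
m_α(x) = x^3 + 6x^2 + 12x - 1053

Set β = α + 2 = ∛(1061), so β^3 = 1061. Then (α + 2)^3 - 1061 = 0, i.e. α is a root of g(x) = (x + 2)^3 - 1061 = x^3 + 6x^2 + 12x - 1053. Since g(x) = h(x + 2) where h(x) = x^3 - 1061, and h is irreducible over Q (because 1061 is not a perfect cube, so h has no rational root, and a monic cubic with no rational root is irreducible), g is also irreducible (irreducibility is preserved under the substitution x → x + 2). Hence m_α(x) = x^3 + 6x^2 + 12x - 1053.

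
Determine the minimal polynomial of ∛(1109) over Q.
m_α(x) = x^3 - 1109

α satisfies α^3 = 1109, so x^3 - 1109 annihilates α. By the rational root test, a rational root p/q (in lowest terms) of x^3 - 1109 would satisfy p^3 = 1109 q^3, forcing q = 1 and p^3 = 1109; but 1109 is not a perfect cube, contradiction. A monic cubic over Q with no rational root is irreducible (any nontrivial factorization would include a linear factor). Hence x^3 - 1109 is the minimal polynomial of α, and in particular [Q(α):Q] = 3.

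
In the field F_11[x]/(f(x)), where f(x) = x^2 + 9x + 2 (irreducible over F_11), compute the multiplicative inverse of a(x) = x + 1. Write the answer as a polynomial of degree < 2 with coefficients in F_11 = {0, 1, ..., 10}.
a(x)^(-1) ≡ 2x + 5 (mod f(x))

Since f is irreducible over F_11, F_11[x]/(f) is a field and a(x) ≠ 0 has an inverse. Apply the extended Euclidean algorithm to f(x) and a(x) in F_11[x]: f(x) = (x + 8)·a(x) + (5). The last nonzero remainder is the constant 5 = gcd(f, a) in F_11. Back-substituting through the division chain expresses 5 = s(x)·a(x) + t(x)·f(x) with s(x) ≡ 10x + 3 (mod f), so (10x + 3)·a(x) ≡ 5 (mod f). Multiplying by 5^(-1) ≡ 9 in F_11 gives a(x)^(-1) ≡ 9·(10x + 3) ≡ 2x + 5 (mod f). Check: (x + 1)·(2x + 5) = 2x^2 + 7x + 5 ≡ 1 (mod x^2 + 9x + 2).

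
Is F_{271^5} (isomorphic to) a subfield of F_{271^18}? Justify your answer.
No: F_{271^5} is not a subfield of F_{271^18}

F_{p^m} embeds in F_{p^n} iff m | n. Here 5 ∤ 18 (since 18 = 3·5 + 3 with remainder 3 ≠ 0), so F_{271^5} is not a subfield of F_{271^18}. Equivalently: if it were, the tower law would give 5 = [F_{271^5}:F_271] dividing [F_{271^18}:F_271] = 18, contradiction.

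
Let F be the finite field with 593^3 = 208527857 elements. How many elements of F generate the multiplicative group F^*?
There are φ(208527856) = 100776960 primitive elements

F_q^* is cyclic of order q - 1 = 208527856. A cyclic group of order m has exactly φ(m) generators. Here m = 208527856 = 2^4 · 37 · 163 · 2161, so the number of primitive elements is φ(208527856) = 100776960.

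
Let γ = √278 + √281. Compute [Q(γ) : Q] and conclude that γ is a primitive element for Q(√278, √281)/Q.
[Q(γ) : Q] = 4 (equivalently, Q(γ) = Q(√278, √281))

Obviously Q(γ) ⊆ Q(√278, √281), and [Q(√278, √281):Q] = 4 (since 278, 281 are distinct squarefree integers > 1 with 78118 not a perfect square). To show equality we compute the minimal polynomial of γ. From γ = √278 + √281: γ^2 = 278 + 2√(78118) + 281 = 559 + 2√(78118), so γ^2 - 559 = 2√(78118); squaring, (γ^2 - 559)^2 = 4·78118, i.e. γ^4 - 1118γ^2 + 312481 - 312472 = 0, i.e. γ^4 - 1118γ^2 + 9 = 0. So γ is a root of x^4 - 1118x^2 + 9. This polynomial is irreducible over Q: it has no rational root (each ±√278 ± √281 is irrational), and any factorization into two quadratics over Q would force √(78118) ∈ Q (pairing opposite roots) or √278, √281 ∈ Q (other pairings), all impossible. Hence [Q(γ):Q] = 4 = [Q(√278, √281):Q], so Q(γ) = Q(√278, √281).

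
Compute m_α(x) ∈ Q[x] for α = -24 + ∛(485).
m_α(x) = x^3 + 72x^2 + 1728x + 13339

Set β = α + 24 = ∛(485), so β^3 = 485. Then (α + 24)^3 - 485 = 0, i.e. α is a root of g(x) = (x + 24)^3 - 485 = x^3 + 72x^2 + 1728x + 13339. Since g(x) = h(x + 24) where h(x) = x^3 - 485, and h is irreducible over Q (because 485 is not a perfect cube, so h has no rational root, and a monic cubic with no rational root is irreducible), g is also irreducible (irreducibility is preserved under the substitution x → x + 24). Hence m_α(x) = x^3 + 72x^2 + 1728x + 13339.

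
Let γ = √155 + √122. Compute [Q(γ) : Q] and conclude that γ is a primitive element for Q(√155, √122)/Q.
[Q(γ) : Q] = 4 (equivalently, Q(γ) = Q(√155, √122))

Obviously Q(γ) ⊆ Q(√155, √122), and [Q(√155, √122):Q] = 4 (since 155, 122 are distinct squarefree integers > 1 with 18910 not a perfect square). To show equality we compute the minimal polynomial of γ. From γ = √155 + √122: γ^2 = 155 + 2√(18910) + 122 = 277 + 2√(18910), so γ^2 - 277 = 2√(18910); squaring, (γ^2 - 277)^2 = 4·18910, i.e. γ^4 - 554γ^2 + 76729 - 75640 = 0, i.e. γ^4 - 554γ^2 + 1089 = 0. So γ is a root of x^4 - 554x^2 + 1089. This polynomial is irreducible over Q: it has no rational root (each ±√155 ± √122 is irrational), and any factorization into two quadratics over Q would force √(18910) ∈ Q (pairing opposite roots) or √155, √122 ∈ Q (other pairings), all impossible. Hence [Q(γ):Q] = 4 = [Q(√155, √122):Q], so Q(γ) = Q(√155, √122).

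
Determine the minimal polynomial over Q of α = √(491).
m_α(x) = x^2 - 491

α satisfies α^2 - 491 = 0, so x^2 - 491 annihilates α. Since d = 491 is squarefree and ≠ 1, it is not a perfect square in Q, so x^2 - 491 has no rational root and is therefore irreducible over Q (a degree-2 polynomial over a field is irreducible iff it has no root). Hence m_α(x) = x^2 - 491.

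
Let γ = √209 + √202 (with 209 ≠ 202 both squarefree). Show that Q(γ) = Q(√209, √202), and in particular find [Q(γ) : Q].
[Q(γ) : Q] = 4 (equivalently, Q(γ) = Q(√209, √202))

Obviously Q(γ) ⊆ Q(√209, √202), and [Q(√209, √202):Q] = 4 (since 209, 202 are distinct squarefree integers > 1 with 42218 not a perfect square). To show equality we compute the minimal polynomial of γ. From γ = √209 + √202: γ^2 = 209 + 2√(42218) + 202 = 411 + 2√(42218), so γ^2 - 411 = 2√(42218); squaring, (γ^2 - 411)^2 = 4·42218, i.e. γ^4 - 822γ^2 + 168921 - 168872 = 0, i.e. γ^4 - 822γ^2 + 49 = 0. So γ is a root of x^4 - 822x^2 + 49. This polynomial is irreducible over Q: it has no rational root (each ±√209 ± √202 is irrational), and any factorization into two quadratics over Q would force √(42218) ∈ Q (pairing opposite roots) or √209, √202 ∈ Q (other pairings), all impossible. Hence [Q(γ):Q] = 4 = [Q(√209, √202):Q], so Q(γ) = Q(√209, √202).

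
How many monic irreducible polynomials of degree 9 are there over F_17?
There are 13176430176 monic irreducible polynomials of degree 9 over F_17

Each element of F_{17^9} that lies in no proper subfield is a root of exactly one monic irreducible of degree 9 over F_17, and each such polynomial has 9 distinct roots in F_{17^9}. By Möbius inversion the count is N_17(9) = (1/9) Σ_{d|9} μ(9/d) · 17^d = (1/9)(μ(9)·17^1 + μ(3)·17^3 + μ(1)·17^9) = 118587871584/9 = 13176430176.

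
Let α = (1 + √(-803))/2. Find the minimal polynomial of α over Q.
m_α(x) = x^2 - x + 201

From 2α - 1 = √(-803), squaring gives (2α - 1)^2 = -803, i.e. 4α^2 - 4α + 1 = -803, so α^2 - α + (1 + 803)/4 = 0. Since -803 ≡ 1 (mod 4), (1 + 803)/4 = 201 ∈ Z. The polynomial x^2 - x + 201 has discriminant 1 - 4·(201) = -803, which is not a perfect square in Q (d = -803 is squarefree and ≠ 1), so x^2 - x + 201 is irreducible over Q. It is the minimal polynomial of α.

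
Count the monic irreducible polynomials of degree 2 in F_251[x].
There are 31375 monic irreducible polynomials of degree 2 over F_251

Each element of F_{251^2} that lies in no proper subfield is a root of exactly one monic irreducible of degree 2 over F_251, and each such polynomial has 2 distinct roots in F_{251^2}. By Möbius inversion the count is N_251(2) = (1/2) Σ_{d|2} μ(2/d) · 251^d = (1/2)(μ(2)·251^1 + μ(1)·251^2) = 62750/2 = 31375.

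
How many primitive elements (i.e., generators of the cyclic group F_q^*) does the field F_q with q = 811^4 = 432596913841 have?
There are φ(432596913840) = 85837086720 primitive elements

F_q^* is cyclic of order q - 1 = 432596913840. A cyclic group of order m has exactly φ(m) generators. Here m = 432596913840 = 2^4 · 3^4 · 5 · 7 · 13 · 29 · 41 · 617, so the number of primitive elements is φ(432596913840) = 85837086720.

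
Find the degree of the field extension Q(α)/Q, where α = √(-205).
[Q(α):Q] = 2

[Q(α):Q] equals the degree of the minimal polynomial of α. Here α^2 = -205 and x^2 + 205 is irreducible (d = -205 is squarefree, ≠ 1, hence not a square), so deg(m_α) = 2. Thus [Q(α):Q] = 2.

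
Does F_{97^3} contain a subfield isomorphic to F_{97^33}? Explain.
No: F_{97^33} is not a subfield of F_{97^3}

F_{p^m} embeds in F_{p^n} iff m | n. Here 33 ∤ 3 (since 3 = 0·33 + 3 with remainder 3 ≠ 0), so F_{97^33} is not a subfield of F_{97^3}. Equivalently: if it were, the tower law would give 33 = [F_{97^33}:F_97] dividing [F_{97^3}:F_97] = 3, contradiction.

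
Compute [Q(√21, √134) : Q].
[Q(√21, √134) : Q] = 4

[Q(√21):Q] = 2 (min poly x^2 - 21, irreducible since 21 is squarefree > 1). For the top step, suppose √134 ∈ Q(√21), say √134 = c + d√21 with c, d ∈ Q. Squaring: 134 = c^2 + 21d^2 + 2cd√21. Since √21 ∉ Q this forces 2cd = 0. If d = 0 then √134 = c ∈ Q, contradicting 134 squarefree > 1. If c = 0 then 134 = 21d^2, so 21·134 = (21d)^2 is a perfect square in Q — but 21·134 = 2814 is not a perfect square (since 21 and 134 are distinct squarefree integers). Contradiction. Hence √134 ∉ Q(√21), so x^2 - 134 stays irreducible over Q(√21) and [Q(√21, √134) : Q(√21)] = 2. By the tower law, [Q(√21, √134) : Q] = 2 · 2 = 4.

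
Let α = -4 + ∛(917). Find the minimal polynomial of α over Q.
m_α(x) = x^3 + 12x^2 + 48x - 853

Set β = α + 4 = ∛(917), so β^3 = 917. Then (α + 4)^3 - 917 = 0, i.e. α is a root of g(x) = (x + 4)^3 - 917 = x^3 + 12x^2 + 48x - 853. Since g(x) = h(x + 4) where h(x) = x^3 - 917, and h is irreducible over Q (because 917 is not a perfect cube, so h has no rational root, and a monic cubic with no rational root is irreducible), g is also irreducible (irreducibility is preserved under the substitution x → x + 4). Hence m_α(x) = x^3 + 12x^2 + 48x - 853.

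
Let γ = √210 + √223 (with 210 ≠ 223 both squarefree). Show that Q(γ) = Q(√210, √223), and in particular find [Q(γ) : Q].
[Q(γ) : Q] = 4 (equivalently, Q(γ) = Q(√210, √223))

Obviously Q(γ) ⊆ Q(√210, √223), and [Q(√210, √223):Q] = 4 (since 210, 223 are distinct squarefree integers > 1 with 46830 not a perfect square). To show equality we compute the minimal polynomial of γ. From γ = √210 + √223: γ^2 = 210 + 2√(46830) + 223 = 433 + 2√(46830), so γ^2 - 433 = 2√(46830); squaring, (γ^2 - 433)^2 = 4·46830, i.e. γ^4 - 866γ^2 + 187489 - 187320 = 0, i.e. γ^4 - 866γ^2 + 169 = 0. So γ is a root of x^4 - 866x^2 + 169. This polynomial is irreducible over Q: it has no rational root (each ±√210 ± √223 is irrational), and any factorization into two quadratics over Q would force √(46830) ∈ Q (pairing opposite roots) or √210, √223 ∈ Q (other pairings), all impossible. Hence [Q(γ):Q] = 4 = [Q(√210, √223):Q], so Q(γ) = Q(√210, √223).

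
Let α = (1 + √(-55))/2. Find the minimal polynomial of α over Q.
m_α(x) = x^2 - x + 14

From 2α - 1 = √(-55), squaring gives (2α - 1)^2 = -55, i.e. 4α^2 - 4α + 1 = -55, so α^2 - α + (1 + 55)/4 = 0. Since -55 ≡ 1 (mod 4), (1 + 55)/4 = 14 ∈ Z. The polynomial x^2 - x + 14 has discriminant 1 - 4·(14) = -55, which is not a perfect square in Q (d = -55 is squarefree and ≠ 1), so x^2 - x + 14 is irreducible over Q. It is the minimal polynomial of α.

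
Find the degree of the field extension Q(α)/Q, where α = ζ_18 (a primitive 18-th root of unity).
[Q(α):Q] = 6

The minimal polynomial of ζ_18 over Q is the 18-th cyclotomic polynomial Φ_18(x), which is irreducible over Q and has degree φ(18) = 6. Hence [Q(α):Q] = φ(18) = 6.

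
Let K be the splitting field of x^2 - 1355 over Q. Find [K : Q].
[K : Q] = 2

f(x) = x^2 - 1355 factors as (x - √1355)(x + √1355). The splitting field is K = Q(√1355). Since 1355 is squarefree and > 1, it is not a perfect square, so x^2 - 1355 is irreducible over Q and [Q(√1355) : Q] = 2. Hence [K : Q] = 2.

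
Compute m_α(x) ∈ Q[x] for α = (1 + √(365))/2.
m_α(x) = x^2 - x - 91

From 2α - 1 = √(365), squaring gives (2α - 1)^2 = 365, i.e. 4α^2 - 4α + 1 = 365, so α^2 - α + (1 - 365)/4 = 0. Since 365 ≡ 1 (mod 4), (1 - 365)/4 = -91 ∈ Z. The polynomial x^2 - x - 91 has discriminant 1 - 4·(-91) = 365, which is not a perfect square in Q (d = 365 is squarefree and ≠ 1), so x^2 - x - 91 is irreducible over Q. It is the minimal polynomial of α.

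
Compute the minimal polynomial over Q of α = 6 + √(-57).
m_α(x) = x^2 - 12x + 93

From α - 6 = √(-57), squaring gives (α - 6)^2 = -57, i.e. α^2 - 12α + 36 = -57, so α^2 - 12α + 93 = 0. The discriminant of x^2 - 12x + 93 is (-12)^2 - 4·(93) = 144 - 372 = -228, and 4·(-57) is not a perfect square in Q since -57 is squarefree and ≠ 1. Hence x^2 - 12x + 93 is irreducible over Q and is the minimal polynomial of α.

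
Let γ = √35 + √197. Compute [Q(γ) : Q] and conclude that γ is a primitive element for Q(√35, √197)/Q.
[Q(γ) : Q] = 4 (equivalently, Q(γ) = Q(√35, √197))

Obviously Q(γ) ⊆ Q(√35, √197), and [Q(√35, √197):Q] = 4 (since 35, 197 are distinct squarefree integers > 1 with 6895 not a perfect square). To show equality we compute the minimal polynomial of γ. From γ = √35 + √197: γ^2 = 35 + 2√(6895) + 197 = 232 + 2√(6895), so γ^2 - 232 = 2√(6895); squaring, (γ^2 - 232)^2 = 4·6895, i.e. γ^4 - 464γ^2 + 53824 - 27580 = 0, i.e. γ^4 - 464γ^2 + 26244 = 0. So γ is a root of x^4 - 464x^2 + 26244. This polynomial is irreducible over Q: it has no rational root (each ±√35 ± √197 is irrational), and any factorization into two quadratics over Q would force √(6895) ∈ Q (pairing opposite roots) or √35, √197 ∈ Q (other pairings), all impossible. Hence [Q(γ):Q] = 4 = [Q(√35, √197):Q], so Q(γ) = Q(√35, √197).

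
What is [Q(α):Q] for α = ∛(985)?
[Q(α):Q] = 3

The minimal polynomial of α is x^3 - 985, irreducible over Q since 985 is not a perfect cube (so x^3 - 985 has no rational root). Hence [Q(α):Q] = deg(m_α) = 3.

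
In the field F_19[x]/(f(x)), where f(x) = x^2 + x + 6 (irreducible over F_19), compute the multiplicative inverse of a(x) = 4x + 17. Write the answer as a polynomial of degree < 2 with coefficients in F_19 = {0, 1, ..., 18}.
a(x)^(-1) ≡ 7x + 1 (mod f(x))

Since f is irreducible over F_19, F_19[x]/(f) is a field and a(x) ≠ 0 has an inverse. Apply the extended Euclidean algorithm to f(x) and a(x) in F_19[x]: f(x) = (5x + 17)·a(x) + (2). The last nonzero remainder is the constant 2 = gcd(f, a) in F_19. Back-substituting through the division chain expresses 2 = s(x)·a(x) + t(x)·f(x) with s(x) ≡ 14x + 2 (mod f), so (14x + 2)·a(x) ≡ 2 (mod f). Multiplying by 2^(-1) ≡ 10 in F_19 gives a(x)^(-1) ≡ 10·(14x + 2) ≡ 7x + 1 (mod f). Check: (4x + 17)·(7x + 1) = 9x^2 + 9x + 17 ≡ 1 (mod x^2 + x + 6).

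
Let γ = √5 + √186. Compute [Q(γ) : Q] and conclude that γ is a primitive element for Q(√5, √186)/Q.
[Q(γ) : Q] = 4 (equivalently, Q(γ) = Q(√5, √186))

Obviously Q(γ) ⊆ Q(√5, √186), and [Q(√5, √186):Q] = 4 (since 5, 186 are distinct squarefree integers > 1 with 930 not a perfect square). To show equality we compute the minimal polynomial of γ. From γ = √5 + √186: γ^2 = 5 + 2√(930) + 186 = 191 + 2√(930), so γ^2 - 191 = 2√(930); squaring, (γ^2 - 191)^2 = 4·930, i.e. γ^4 - 382γ^2 + 36481 - 3720 = 0, i.e. γ^4 - 382γ^2 + 32761 = 0. So γ is a root of x^4 - 382x^2 + 32761. This polynomial is irreducible over Q: it has no rational root (each ±√5 ± √186 is irrational), and any factorization into two quadratics over Q would force √(930) ∈ Q (pairing opposite roots) or √5, √186 ∈ Q (other pairings), all impossible. Hence [Q(γ):Q] = 4 = [Q(√5, √186):Q], so Q(γ) = Q(√5, √186).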